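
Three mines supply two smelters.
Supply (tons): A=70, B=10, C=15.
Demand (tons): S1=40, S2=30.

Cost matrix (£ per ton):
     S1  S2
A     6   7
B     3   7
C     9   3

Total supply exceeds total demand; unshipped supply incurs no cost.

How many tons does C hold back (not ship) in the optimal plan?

An optimal plan:
  A to S1: 30 tons
  A to S2: 15 tons
  B to S1: 10 tons
  C to S2: 15 tons
Total cost = £360.
C ships 15 of its 15, leaving 0.

0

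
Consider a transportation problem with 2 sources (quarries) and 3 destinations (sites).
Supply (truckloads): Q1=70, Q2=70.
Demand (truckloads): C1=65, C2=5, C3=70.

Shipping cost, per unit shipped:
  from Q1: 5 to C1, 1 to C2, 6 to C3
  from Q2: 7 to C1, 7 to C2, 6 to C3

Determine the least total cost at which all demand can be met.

750

An optimal shipping plan:
  Q1→C1: 65 × 5 = 325
  Q1→C2: 5 × 1 = 5
  Q2→C3: 70 × 6 = 420
Total = 325 + 5 + 420 = 750.
(Supply check: Q1 ships 70; Q2 ships 70.)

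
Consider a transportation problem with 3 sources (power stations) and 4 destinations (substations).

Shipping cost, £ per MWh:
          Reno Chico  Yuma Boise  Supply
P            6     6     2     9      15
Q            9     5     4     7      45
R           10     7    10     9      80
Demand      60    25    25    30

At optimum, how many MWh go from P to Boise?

0

Optimal shipments:
  P to Yuma: 15 × £2 = £30
  Q to Chico: 25 × £5 = £125
  Q to Yuma: 10 × £4 = £40
  Q to Boise: 10 × £7 = £70
  R to Reno: 60 × £10 = £600
  R to Boise: 20 × £9 = £180
Total cost = £1045.
The route P→Boise is not used.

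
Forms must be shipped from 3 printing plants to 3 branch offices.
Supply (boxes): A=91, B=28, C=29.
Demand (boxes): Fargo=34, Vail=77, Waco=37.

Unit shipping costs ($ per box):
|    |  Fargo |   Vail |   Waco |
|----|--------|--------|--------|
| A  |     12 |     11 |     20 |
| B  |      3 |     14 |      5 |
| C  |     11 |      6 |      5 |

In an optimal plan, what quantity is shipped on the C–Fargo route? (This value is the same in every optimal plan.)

0

Solving gives:
  A→Fargo: 14 × $12 = $168
  A→Vail: 77 × $11 = $847
  B→Fargo: 20 × $3 = $60
  B→Waco: 8 × $5 = $40
  C→Waco: 29 × $5 = $145
Total cost = $1260.
The route C→Fargo is not used.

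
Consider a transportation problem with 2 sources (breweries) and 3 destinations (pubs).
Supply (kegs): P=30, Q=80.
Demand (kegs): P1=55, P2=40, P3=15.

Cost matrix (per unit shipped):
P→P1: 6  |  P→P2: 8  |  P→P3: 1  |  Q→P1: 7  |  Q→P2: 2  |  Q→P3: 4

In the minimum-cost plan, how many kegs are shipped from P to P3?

Solving gives:
  P to P1: 15 × 6 = 90
  P to P3: 15 × 1 = 15
  Q to P1: 40 × 7 = 280
  Q to P2: 40 × 2 = 80
Total cost = 465.
So P→P3 carries 15 kegs.

15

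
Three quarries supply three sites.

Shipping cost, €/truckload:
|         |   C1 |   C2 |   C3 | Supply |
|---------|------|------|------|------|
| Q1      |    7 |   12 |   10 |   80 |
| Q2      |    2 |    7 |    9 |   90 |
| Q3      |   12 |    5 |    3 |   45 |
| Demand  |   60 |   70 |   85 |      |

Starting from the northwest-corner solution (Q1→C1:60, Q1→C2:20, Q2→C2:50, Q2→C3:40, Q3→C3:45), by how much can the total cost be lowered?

Current plan cost = 60·7 + 20·12 + 50·7 + 40·9 + 45·3 = €1505.
Optimal plan:
  Q1–C2: 40 × €12 = €480
  Q1–C3: 40 × €10 = €400
  Q2–C1: 60 × €2 = €120
  Q2–C2: 30 × €7 = €210
  Q3–C3: 45 × €3 = €135
Optimal cost = €1345.
Saving = 1505 − 1345 = €160.

160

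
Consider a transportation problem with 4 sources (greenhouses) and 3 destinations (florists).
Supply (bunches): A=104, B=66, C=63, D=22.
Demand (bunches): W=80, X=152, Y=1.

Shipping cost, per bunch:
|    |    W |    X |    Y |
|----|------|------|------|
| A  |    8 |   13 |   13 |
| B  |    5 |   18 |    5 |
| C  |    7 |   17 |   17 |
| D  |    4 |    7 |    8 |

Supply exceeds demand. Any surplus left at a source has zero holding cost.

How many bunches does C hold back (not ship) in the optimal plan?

22

Minimum-cost shipments:
  A→X: 104 × 13 = 1352
  B→W: 65 × 5 = 325
  B→Y: 1 × 5 = 5
  C→W: 15 × 7 = 105
  C→X: 26 × 17 = 442
  D→X: 22 × 7 = 154
Total cost = 2383.
C ships 41 of its 63, leaving 22.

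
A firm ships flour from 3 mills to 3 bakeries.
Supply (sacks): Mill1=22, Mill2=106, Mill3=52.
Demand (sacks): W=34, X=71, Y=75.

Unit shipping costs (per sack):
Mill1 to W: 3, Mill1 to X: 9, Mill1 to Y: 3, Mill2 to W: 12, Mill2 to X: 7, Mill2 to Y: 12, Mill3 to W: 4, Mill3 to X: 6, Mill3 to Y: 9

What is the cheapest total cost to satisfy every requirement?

1281

An optimal shipping plan:
  Mill1→Y: 22 × 3 = 66
  Mill2→X: 71 × 7 = 497
  Mill2→Y: 35 × 12 = 420
  Mill3→W: 34 × 4 = 136
  Mill3→Y: 18 × 9 = 162
Total = 66 + 497 + 420 + 136 + 162 = 1281.
(Supply check: Mill1 ships 22; Mill2 ships 106; Mill3 ships 52.)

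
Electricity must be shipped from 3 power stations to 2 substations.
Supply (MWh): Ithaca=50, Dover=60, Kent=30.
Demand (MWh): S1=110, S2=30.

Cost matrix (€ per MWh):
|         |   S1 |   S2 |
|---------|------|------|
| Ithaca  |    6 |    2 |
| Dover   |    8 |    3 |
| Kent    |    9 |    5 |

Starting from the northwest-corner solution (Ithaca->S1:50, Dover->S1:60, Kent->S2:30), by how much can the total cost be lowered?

Current plan cost = 50·6 + 60·8 + 30·5 = €930.
Optimal plan:
  Ithaca->S1: 50 × €6 = €300
  Dover->S1: 30 × €8 = €240
  Dover->S2: 30 × €3 = €90
  Kent->S1: 30 × €9 = €270
Optimal cost = €900.
Saving = 930 − 900 = €30.

30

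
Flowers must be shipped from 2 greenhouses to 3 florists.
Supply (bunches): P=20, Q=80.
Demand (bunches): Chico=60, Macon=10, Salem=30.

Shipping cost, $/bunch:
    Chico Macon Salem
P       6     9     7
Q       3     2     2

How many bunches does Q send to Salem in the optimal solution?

Solving gives:
  P to Chico: 20 bunches
  Q to Chico: 40 bunches
  Q to Macon: 10 bunches
  Q to Salem: 30 bunches
Total cost = $320.
So Q→Salem carries 30 bunches.

30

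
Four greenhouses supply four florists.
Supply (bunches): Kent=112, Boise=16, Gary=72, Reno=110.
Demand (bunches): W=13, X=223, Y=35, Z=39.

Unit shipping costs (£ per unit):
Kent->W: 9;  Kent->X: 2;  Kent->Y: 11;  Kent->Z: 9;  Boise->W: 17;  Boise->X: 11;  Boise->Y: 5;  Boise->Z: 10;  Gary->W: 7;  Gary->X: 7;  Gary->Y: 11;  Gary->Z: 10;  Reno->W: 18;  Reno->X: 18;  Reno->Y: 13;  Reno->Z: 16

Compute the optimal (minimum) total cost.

2615

An optimal shipping plan:
  Kent->X: 112 bunches
  Boise->Y: 16 bunches
  Gary->W: 13 bunches
  Gary->X: 59 bunches
  Reno->X: 52 bunches
  Reno->Y: 19 bunches
  Reno->Z: 39 bunches
Total cost = £2615.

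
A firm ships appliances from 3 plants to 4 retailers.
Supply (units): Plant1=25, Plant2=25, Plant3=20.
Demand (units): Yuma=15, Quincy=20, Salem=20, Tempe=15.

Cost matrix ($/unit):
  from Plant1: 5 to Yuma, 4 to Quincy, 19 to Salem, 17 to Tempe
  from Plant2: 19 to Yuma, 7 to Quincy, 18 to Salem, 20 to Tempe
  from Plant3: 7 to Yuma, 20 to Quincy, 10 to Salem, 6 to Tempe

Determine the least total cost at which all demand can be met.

595

Optimal allocation:
  Plant1->Yuma: 15 × $5 = $75
  Plant1->Quincy: 10 × $4 = $40
  Plant2->Quincy: 10 × $7 = $70
  Plant2->Salem: 15 × $18 = $270
  Plant3->Salem: 5 × $10 = $50
  Plant3->Tempe: 15 × $6 = $90
Total = 75 + 40 + 70 + 270 + 50 + 90 = $595.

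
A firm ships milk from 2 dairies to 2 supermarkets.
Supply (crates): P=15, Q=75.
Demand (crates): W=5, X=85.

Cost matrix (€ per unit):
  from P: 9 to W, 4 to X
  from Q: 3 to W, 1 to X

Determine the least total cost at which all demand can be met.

145

A cheapest plan:
  P→X: 15 × €4 = €60
  Q→W: 5 × €3 = €15
  Q→X: 70 × €1 = €70
Total = 60 + 15 + 70 = €145.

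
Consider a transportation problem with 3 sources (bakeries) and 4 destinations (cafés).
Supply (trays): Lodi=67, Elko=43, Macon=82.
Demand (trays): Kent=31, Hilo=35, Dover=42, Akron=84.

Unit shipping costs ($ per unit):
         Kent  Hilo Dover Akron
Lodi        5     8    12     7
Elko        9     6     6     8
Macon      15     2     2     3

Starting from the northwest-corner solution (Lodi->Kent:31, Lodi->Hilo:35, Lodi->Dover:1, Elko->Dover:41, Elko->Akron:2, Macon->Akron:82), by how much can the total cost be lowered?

78

Current plan cost = 31·5 + 35·8 + 1·12 + 41·6 + 2·8 + 82·3 = $955.
Optimal plan:
  Lodi→Kent: 31 × $5 = $155
  Lodi→Akron: 36 × $7 = $252
  Elko→Hilo: 35 × $6 = $210
  Elko→Dover: 8 × $6 = $48
  Macon→Dover: 34 × $2 = $68
  Macon→Akron: 48 × $3 = $144
Optimal cost = $877.
Saving = 955 − 877 = $78.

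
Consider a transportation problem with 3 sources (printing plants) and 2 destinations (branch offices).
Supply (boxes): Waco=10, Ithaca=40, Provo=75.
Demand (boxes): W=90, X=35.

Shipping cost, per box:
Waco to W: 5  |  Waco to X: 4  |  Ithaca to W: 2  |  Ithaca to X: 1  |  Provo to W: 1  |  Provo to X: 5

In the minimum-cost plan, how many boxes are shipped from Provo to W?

75

The minimum-cost plan:
  Waco→W: 10 × 5 = 50
  Ithaca→W: 5 × 2 = 10
  Ithaca→X: 35 × 1 = 35
  Provo→W: 75 × 1 = 75
Total cost = 170.
So Provo→W carries 75 boxes.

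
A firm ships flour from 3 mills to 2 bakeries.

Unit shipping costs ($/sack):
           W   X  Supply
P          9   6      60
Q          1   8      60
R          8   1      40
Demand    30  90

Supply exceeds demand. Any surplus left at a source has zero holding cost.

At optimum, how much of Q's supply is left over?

An optimal plan:
  P–X: 50 × $6 = $300
  Q–W: 30 × $1 = $30
  R–X: 40 × $1 = $40
Total cost = $370.
Q ships 30 of its 60, leaving 30.

30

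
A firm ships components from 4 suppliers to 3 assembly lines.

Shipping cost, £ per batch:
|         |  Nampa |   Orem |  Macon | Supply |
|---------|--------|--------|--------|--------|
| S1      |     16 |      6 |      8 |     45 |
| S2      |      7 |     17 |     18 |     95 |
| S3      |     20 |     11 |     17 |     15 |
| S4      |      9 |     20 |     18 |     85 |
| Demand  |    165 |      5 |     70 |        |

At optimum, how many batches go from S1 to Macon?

45

The minimum-cost plan:
  S1→Macon: 45 × £8 = £360
  S2→Nampa: 95 × £7 = £665
  S3→Orem: 5 × £11 = £55
  S3→Macon: 10 × £17 = £170
  S4→Nampa: 70 × £9 = £630
  S4→Macon: 15 × £18 = £270
Total cost = £2150.
So S1→Macon carries 45 batches.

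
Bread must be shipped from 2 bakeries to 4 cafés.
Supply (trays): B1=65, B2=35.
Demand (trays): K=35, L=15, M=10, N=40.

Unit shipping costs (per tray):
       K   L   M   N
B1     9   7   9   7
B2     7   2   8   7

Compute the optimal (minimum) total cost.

675

One minimum-cost allocation:
  B1->K: 15 × 9 = 135
  B1->M: 10 × 9 = 90
  B1->N: 40 × 7 = 280
  B2->K: 20 × 7 = 140
  B2->L: 15 × 2 = 30
Total = 135 + 90 + 280 + 140 + 30 = 675.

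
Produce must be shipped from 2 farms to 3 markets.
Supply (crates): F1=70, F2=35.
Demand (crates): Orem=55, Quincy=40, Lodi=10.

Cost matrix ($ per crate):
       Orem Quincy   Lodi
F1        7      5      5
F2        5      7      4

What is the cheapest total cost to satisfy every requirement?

An optimal shipping plan:
  F1→Orem: 20 × $7 = $140
  F1→Quincy: 40 × $5 = $200
  F1→Lodi: 10 × $5 = $50
  F2→Orem: 35 × $5 = $175
Total = 140 + 200 + 50 + 175 = $565.
(Supply check: F1 ships 70; F2 ships 35.)

565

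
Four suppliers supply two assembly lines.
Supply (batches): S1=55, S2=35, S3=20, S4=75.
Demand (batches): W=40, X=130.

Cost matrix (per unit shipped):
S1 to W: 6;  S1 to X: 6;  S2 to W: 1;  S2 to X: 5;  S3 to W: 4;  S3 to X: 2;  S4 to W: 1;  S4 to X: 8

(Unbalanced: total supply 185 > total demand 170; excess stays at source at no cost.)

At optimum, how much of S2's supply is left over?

0

Minimum-cost shipments:
  S1 to X: 55 × 6 = 330
  S2 to X: 35 × 5 = 175
  S3 to X: 20 × 2 = 40
  S4 to W: 40 × 1 = 40
  S4 to X: 20 × 8 = 160
Total cost = 745.
S2 ships 35 of its 35, leaving 0.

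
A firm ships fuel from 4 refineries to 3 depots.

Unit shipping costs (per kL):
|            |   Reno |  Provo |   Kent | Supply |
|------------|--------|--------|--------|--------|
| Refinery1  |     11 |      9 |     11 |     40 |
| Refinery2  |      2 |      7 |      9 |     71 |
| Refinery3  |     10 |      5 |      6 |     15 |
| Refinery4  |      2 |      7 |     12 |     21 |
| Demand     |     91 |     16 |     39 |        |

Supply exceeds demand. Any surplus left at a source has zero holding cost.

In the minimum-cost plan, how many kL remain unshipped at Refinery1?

1

Minimum-cost shipments:
  Refinery1–Provo: 16 × 9 = 144
  Refinery1–Kent: 23 × 11 = 253
  Refinery2–Reno: 70 × 2 = 140
  Refinery2–Kent: 1 × 9 = 9
  Refinery3–Kent: 15 × 6 = 90
  Refinery4–Reno: 21 × 2 = 42
Total cost = 678.
Refinery1 ships 39 of its 40, leaving 1.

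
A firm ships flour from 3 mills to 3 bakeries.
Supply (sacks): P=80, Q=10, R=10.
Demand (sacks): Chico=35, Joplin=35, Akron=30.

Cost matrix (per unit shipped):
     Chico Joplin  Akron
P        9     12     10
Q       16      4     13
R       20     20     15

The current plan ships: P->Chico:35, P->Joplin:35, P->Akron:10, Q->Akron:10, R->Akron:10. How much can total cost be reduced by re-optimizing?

110

Current plan cost = 35·9 + 35·12 + 10·10 + 10·13 + 10·15 = 1115.
Optimal plan:
  P→Chico: 35 × 9 = 315
  P→Joplin: 25 × 12 = 300
  P→Akron: 20 × 10 = 200
  Q→Joplin: 10 × 4 = 40
  R→Akron: 10 × 15 = 150
Optimal cost = 1005.
Saving = 1115 − 1005 = 110.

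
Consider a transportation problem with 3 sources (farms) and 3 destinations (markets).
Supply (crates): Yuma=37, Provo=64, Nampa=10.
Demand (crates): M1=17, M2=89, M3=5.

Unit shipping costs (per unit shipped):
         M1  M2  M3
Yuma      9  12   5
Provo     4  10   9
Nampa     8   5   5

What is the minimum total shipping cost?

997

One minimum-cost allocation:
  Yuma→M2: 32 × 12 = 384
  Yuma→M3: 5 × 5 = 25
  Provo→M1: 17 × 4 = 68
  Provo→M2: 47 × 10 = 470
  Nampa→M2: 10 × 5 = 50
Total = 384 + 25 + 68 + 470 + 50 = 997.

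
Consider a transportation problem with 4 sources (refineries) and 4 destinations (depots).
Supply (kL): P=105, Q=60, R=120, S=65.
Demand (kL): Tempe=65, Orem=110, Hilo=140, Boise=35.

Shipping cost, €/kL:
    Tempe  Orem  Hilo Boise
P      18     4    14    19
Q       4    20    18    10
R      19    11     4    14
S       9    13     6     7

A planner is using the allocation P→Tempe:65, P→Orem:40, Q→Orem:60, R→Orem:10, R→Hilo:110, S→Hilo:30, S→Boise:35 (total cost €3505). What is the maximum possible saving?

Current plan cost = 65·18 + 40·4 + 60·20 + 10·11 + 110·4 + 30·6 + 35·7 = €3505.
Optimal plan:
  P to Orem: 105 × €4 = €420
  Q to Tempe: 60 × €4 = €240
  R to Hilo: 120 × €4 = €480
  S to Tempe: 5 × €9 = €45
  S to Orem: 5 × €13 = €65
  S to Hilo: 20 × €6 = €120
  S to Boise: 35 × €7 = €245
Optimal cost = €1615.
Saving = 3505 − 1615 = €1890.

1890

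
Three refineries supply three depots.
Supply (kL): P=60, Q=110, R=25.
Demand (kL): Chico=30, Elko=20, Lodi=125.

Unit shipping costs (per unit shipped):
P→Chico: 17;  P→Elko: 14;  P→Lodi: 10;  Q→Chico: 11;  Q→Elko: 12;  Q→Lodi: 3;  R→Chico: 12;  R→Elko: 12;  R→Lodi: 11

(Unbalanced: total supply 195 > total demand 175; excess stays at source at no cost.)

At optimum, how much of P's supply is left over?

Minimum-cost shipments:
  P–Chico: 5 kL
  P–Elko: 20 kL
  P–Lodi: 15 kL
  Q–Lodi: 110 kL
  R–Chico: 25 kL
Total cost = 1145.
P ships 40 of its 60, leaving 20.

20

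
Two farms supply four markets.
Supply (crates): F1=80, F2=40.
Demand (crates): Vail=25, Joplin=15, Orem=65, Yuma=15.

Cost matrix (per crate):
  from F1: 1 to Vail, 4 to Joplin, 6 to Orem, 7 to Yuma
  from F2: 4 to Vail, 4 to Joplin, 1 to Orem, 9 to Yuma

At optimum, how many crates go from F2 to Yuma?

0

Solving gives:
  F1 to Vail: 25 × 1 = 25
  F1 to Joplin: 15 × 4 = 60
  F1 to Orem: 25 × 6 = 150
  F1 to Yuma: 15 × 7 = 105
  F2 to Orem: 40 × 1 = 40
Total cost = 380.
The route F2→Yuma is not used.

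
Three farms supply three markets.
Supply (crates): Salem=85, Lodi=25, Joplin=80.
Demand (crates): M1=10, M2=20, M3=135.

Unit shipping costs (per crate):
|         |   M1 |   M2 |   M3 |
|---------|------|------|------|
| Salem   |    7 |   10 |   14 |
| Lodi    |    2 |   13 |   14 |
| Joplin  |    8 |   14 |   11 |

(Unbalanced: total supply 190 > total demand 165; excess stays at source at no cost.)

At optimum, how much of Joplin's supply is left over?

An optimal plan:
  Salem->M2: 20 × 10 = 200
  Salem->M3: 40 × 14 = 560
  Lodi->M1: 10 × 2 = 20
  Lodi->M3: 15 × 14 = 210
  Joplin->M3: 80 × 11 = 880
Total cost = 1870.
Joplin ships 80 of its 80, leaving 0.

0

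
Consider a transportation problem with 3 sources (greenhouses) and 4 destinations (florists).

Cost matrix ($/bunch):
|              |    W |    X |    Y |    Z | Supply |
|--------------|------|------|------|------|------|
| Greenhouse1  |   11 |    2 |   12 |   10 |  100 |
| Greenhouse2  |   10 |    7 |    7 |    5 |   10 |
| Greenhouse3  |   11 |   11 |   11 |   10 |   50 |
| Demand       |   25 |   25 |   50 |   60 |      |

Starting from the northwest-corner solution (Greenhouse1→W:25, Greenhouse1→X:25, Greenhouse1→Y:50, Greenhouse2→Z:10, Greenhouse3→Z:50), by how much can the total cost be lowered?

50

Current plan cost = 25·11 + 25·2 + 50·12 + 10·5 + 50·10 = $1475.
Optimal plan:
  Greenhouse1–W: 25 × $11 = $275
  Greenhouse1–X: 25 × $2 = $50
  Greenhouse1–Z: 50 × $10 = $500
  Greenhouse2–Z: 10 × $5 = $50
  Greenhouse3–Y: 50 × $11 = $550
Optimal cost = $1425.
Saving = 1475 − 1425 = $50.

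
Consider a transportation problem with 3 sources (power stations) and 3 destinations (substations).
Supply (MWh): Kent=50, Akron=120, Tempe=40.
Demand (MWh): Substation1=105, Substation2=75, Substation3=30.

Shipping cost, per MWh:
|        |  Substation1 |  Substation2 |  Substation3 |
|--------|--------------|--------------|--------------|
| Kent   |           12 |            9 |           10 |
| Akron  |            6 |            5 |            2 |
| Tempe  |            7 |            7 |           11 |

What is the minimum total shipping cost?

1305

One minimum-cost allocation:
  Kent to Substation2: 50 × 9 = 450
  Akron to Substation1: 65 × 6 = 390
  Akron to Substation2: 25 × 5 = 125
  Akron to Substation3: 30 × 2 = 60
  Tempe to Substation1: 40 × 7 = 280
Total = 450 + 390 + 125 + 60 + 280 = 1305.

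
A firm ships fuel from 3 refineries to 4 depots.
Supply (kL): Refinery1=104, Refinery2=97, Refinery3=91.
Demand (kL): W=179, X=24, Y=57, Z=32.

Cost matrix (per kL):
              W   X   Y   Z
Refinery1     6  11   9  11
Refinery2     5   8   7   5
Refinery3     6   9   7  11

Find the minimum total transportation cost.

1784

One minimum-cost allocation:
  Refinery1->W: 104 × 6 = 624
  Refinery2->W: 41 × 5 = 205
  Refinery2->X: 24 × 8 = 192
  Refinery2->Z: 32 × 5 = 160
  Refinery3->W: 34 × 6 = 204
  Refinery3->Y: 57 × 7 = 399
Total = 624 + 205 + 192 + 160 + 204 + 399 = 1784.
(Supply check: Refinery1 ships 104; Refinery2 ships 97; Refinery3 ships 91.)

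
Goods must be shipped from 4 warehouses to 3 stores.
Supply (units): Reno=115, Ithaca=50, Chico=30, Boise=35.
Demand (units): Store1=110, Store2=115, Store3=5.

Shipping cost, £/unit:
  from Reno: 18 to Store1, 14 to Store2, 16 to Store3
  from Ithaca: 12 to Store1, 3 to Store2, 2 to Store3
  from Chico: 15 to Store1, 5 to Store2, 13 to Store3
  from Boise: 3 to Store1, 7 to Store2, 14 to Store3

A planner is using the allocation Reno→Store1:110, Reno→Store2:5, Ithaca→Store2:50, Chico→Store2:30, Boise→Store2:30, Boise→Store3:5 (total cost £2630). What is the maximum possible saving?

320

Current plan cost = 110·18 + 5·14 + 50·3 + 30·5 + 30·7 + 5·14 = £2630.
Optimal plan:
  Reno–Store1: 75 × £18 = £1350
  Reno–Store2: 40 × £14 = £560
  Ithaca–Store2: 45 × £3 = £135
  Ithaca–Store3: 5 × £2 = £10
  Chico–Store2: 30 × £5 = £150
  Boise–Store1: 35 × £3 = £105
Optimal cost = £2310.
Saving = 2630 − 2310 = £320.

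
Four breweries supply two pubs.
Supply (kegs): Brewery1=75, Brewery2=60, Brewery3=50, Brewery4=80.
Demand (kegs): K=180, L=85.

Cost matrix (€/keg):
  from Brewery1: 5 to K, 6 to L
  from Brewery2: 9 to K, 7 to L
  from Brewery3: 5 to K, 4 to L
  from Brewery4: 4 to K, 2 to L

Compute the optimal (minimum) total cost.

An optimal shipping plan:
  Brewery1–K: 75 kegs
  Brewery2–K: 55 kegs
  Brewery2–L: 5 kegs
  Brewery3–K: 50 kegs
  Brewery4–L: 80 kegs
Total cost = €1315.
(Supply check: Brewery1 ships 75; Brewery2 ships 60; Brewery3 ships 50; Brewery4 ships 80.)

1315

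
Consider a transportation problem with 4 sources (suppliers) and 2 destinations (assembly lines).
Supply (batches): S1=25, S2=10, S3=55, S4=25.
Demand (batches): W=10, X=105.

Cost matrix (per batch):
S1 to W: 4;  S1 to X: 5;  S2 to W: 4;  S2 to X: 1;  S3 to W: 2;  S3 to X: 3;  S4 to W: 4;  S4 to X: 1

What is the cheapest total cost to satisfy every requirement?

315

Optimal allocation:
  S1–W: 10 × 4 = 40
  S1–X: 15 × 5 = 75
  S2–X: 10 × 1 = 10
  S3–X: 55 × 3 = 165
  S4–X: 25 × 1 = 25
Total = 40 + 75 + 10 + 165 + 25 = 315.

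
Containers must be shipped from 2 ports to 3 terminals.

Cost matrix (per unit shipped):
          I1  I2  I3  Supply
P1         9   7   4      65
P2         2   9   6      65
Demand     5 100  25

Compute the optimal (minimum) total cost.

Optimal allocation:
  P1–I2: 40 × 7 = 280
  P1–I3: 25 × 4 = 100
  P2–I1: 5 × 2 = 10
  P2–I2: 60 × 9 = 540
Total = 280 + 100 + 10 + 540 = 930.
(Supply check: P1 ships 65; P2 ships 65.)

930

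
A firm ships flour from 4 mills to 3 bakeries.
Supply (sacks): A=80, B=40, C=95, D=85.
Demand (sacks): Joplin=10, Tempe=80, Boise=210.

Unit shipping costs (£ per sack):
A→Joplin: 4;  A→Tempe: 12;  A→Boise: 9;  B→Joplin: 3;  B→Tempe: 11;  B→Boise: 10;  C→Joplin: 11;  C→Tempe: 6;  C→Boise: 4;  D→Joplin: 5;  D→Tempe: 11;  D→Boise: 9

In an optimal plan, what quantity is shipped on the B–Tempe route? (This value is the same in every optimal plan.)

30

Optimal shipments:
  A to Boise: 80 × £9 = £720
  B to Joplin: 10 × £3 = £30
  B to Tempe: 30 × £11 = £330
  C to Tempe: 50 × £6 = £300
  C to Boise: 45 × £4 = £180
  D to Boise: 85 × £9 = £765
Total cost = £2325.
So B→Tempe carries 30 sacks.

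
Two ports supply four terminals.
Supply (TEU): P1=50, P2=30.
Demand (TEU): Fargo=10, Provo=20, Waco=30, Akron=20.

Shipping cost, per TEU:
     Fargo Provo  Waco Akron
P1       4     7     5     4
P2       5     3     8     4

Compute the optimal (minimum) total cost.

330

An optimal shipping plan:
  P1->Fargo: 10 × 4 = 40
  P1->Waco: 30 × 5 = 150
  P1->Akron: 10 × 4 = 40
  P2->Provo: 20 × 3 = 60
  P2->Akron: 10 × 4 = 40
Total = 40 + 150 + 40 + 60 + 40 = 330.
(Supply check: P1 ships 50; P2 ships 30.)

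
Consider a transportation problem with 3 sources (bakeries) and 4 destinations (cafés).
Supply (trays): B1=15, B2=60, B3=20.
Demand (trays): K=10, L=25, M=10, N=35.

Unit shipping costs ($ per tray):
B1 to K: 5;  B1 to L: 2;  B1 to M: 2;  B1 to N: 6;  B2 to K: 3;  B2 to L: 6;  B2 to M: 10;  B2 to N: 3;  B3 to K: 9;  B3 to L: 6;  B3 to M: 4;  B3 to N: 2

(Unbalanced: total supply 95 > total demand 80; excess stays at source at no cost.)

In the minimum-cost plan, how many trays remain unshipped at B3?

An optimal plan:
  B1 to L: 15 trays
  B2 to K: 10 trays
  B2 to L: 10 trays
  B2 to N: 25 trays
  B3 to M: 10 trays
  B3 to N: 10 trays
Total cost = $255.
B3 ships 20 of its 20, leaving 0.

0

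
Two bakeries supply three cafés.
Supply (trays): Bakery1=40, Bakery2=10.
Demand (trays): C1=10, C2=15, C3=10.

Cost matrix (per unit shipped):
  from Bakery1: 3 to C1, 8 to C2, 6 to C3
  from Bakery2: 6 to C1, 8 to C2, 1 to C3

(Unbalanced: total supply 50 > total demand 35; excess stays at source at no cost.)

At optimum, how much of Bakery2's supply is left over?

0

An optimal plan:
  Bakery1->C1: 10 × 3 = 30
  Bakery1->C2: 15 × 8 = 120
  Bakery2->C3: 10 × 1 = 10
Total cost = 160.
Bakery2 ships 10 of its 10, leaving 0.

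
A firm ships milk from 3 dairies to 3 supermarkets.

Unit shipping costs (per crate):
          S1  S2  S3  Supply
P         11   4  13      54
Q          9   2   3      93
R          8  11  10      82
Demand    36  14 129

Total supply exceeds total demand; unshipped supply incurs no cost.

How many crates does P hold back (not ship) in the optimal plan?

An optimal plan:
  P to S2: 14 × 4 = 56
  Q to S3: 93 × 3 = 279
  R to S1: 36 × 8 = 288
  R to S3: 36 × 10 = 360
Total cost = 983.
P ships 14 of its 54, leaving 40.

40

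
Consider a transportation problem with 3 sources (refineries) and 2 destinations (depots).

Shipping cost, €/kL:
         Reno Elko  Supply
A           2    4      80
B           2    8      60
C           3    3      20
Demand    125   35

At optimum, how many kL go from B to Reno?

60

Solving gives:
  A–Reno: 65 × €2 = €130
  A–Elko: 15 × €4 = €60
  B–Reno: 60 × €2 = €120
  C–Elko: 20 × €3 = €60
Total cost = €370.
So B→Reno carries 60 kL.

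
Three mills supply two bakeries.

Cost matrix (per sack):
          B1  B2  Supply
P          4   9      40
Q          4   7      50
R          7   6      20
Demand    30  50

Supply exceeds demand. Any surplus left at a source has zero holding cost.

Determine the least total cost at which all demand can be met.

An optimal shipping plan:
  P–B1: 10 × 4 = 40
  Q–B1: 20 × 4 = 80
  Q–B2: 30 × 7 = 210
  R–B2: 20 × 6 = 120
Total = 40 + 80 + 210 + 120 = 450.
(Supply check: P ships 10; Q ships 50; R ships 20.)

450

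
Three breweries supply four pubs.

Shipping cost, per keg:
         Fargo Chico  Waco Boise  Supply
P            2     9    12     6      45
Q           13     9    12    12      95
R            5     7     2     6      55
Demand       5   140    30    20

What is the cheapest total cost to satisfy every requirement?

Optimal allocation:
  P to Fargo: 5 × 2 = 10
  P to Chico: 20 × 9 = 180
  P to Boise: 20 × 6 = 120
  Q to Chico: 95 × 9 = 855
  R to Chico: 25 × 7 = 175
  R to Waco: 30 × 2 = 60
Total = 10 + 180 + 120 + 855 + 175 + 60 = 1400.
(Supply check: P ships 45; Q ships 95; R ships 55.)

1400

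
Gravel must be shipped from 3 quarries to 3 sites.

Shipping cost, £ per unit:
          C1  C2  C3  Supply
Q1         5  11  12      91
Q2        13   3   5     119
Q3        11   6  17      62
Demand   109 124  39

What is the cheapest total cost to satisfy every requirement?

1352

Optimal allocation:
  Q1–C1: 91 truckloads
  Q2–C2: 80 truckloads
  Q2–C3: 39 truckloads
  Q3–C1: 18 truckloads
  Q3–C2: 44 truckloads
Total cost = £1352.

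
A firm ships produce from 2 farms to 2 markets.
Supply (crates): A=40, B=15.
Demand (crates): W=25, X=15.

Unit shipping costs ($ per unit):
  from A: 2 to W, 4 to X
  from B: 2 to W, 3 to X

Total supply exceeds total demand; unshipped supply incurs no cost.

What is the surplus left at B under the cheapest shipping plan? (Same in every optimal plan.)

Minimum-cost shipments:
  A->W: 25 × $2 = $50
  B->X: 15 × $3 = $45
Total cost = $95.
B ships 15 of its 15, leaving 0.

0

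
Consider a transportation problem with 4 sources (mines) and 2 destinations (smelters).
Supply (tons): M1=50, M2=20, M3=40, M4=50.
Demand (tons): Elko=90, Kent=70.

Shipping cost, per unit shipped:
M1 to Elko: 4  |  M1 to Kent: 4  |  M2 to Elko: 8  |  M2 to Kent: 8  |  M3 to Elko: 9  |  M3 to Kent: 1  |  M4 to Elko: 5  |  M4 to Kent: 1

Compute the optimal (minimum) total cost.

An optimal shipping plan:
  M1 to Elko: 50 × 4 = 200
  M2 to Elko: 20 × 8 = 160
  M3 to Kent: 40 × 1 = 40
  M4 to Elko: 20 × 5 = 100
  M4 to Kent: 30 × 1 = 30
Total = 200 + 160 + 40 + 100 + 30 = 530.
(Supply check: M1 ships 50; M2 ships 20; M3 ships 40; M4 ships 50.)

530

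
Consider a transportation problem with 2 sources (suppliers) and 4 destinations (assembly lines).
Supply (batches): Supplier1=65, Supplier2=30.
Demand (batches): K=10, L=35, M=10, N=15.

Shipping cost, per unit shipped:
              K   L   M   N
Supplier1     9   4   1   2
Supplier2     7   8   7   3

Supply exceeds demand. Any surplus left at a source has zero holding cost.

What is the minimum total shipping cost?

250

An optimal shipping plan:
  Supplier1 to L: 35 batches
  Supplier1 to M: 10 batches
  Supplier1 to N: 15 batches
  Supplier2 to K: 10 batches
Total cost = 250.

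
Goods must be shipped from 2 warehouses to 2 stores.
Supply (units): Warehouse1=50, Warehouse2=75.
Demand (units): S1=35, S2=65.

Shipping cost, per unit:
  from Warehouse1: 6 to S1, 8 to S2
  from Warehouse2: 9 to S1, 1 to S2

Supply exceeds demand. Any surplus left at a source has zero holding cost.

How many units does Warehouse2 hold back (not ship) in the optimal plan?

Minimum-cost shipments:
  Warehouse1->S1: 35 × 6 = 210
  Warehouse2->S2: 65 × 1 = 65
Total cost = 275.
Warehouse2 ships 65 of its 75, leaving 10.

10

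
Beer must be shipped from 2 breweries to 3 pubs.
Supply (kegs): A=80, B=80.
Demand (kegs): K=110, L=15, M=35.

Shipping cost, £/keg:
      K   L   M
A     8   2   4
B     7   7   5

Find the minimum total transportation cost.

A cheapest plan:
  A->K: 30 × £8 = £240
  A->L: 15 × £2 = £30
  A->M: 35 × £4 = £140
  B->K: 80 × £7 = £560
Total = 240 + 30 + 140 + 560 = £970.
(Supply check: A ships 80; B ships 80.)

970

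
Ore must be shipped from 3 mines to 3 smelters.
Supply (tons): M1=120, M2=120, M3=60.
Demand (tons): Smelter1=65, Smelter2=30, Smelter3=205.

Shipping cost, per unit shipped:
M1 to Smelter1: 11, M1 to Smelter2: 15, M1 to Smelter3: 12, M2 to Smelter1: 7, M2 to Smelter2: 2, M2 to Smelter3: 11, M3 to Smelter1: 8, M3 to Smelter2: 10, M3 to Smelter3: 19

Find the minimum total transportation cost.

A cheapest plan:
  M1->Smelter3: 120 × 12 = 1440
  M2->Smelter1: 5 × 7 = 35
  M2->Smelter2: 30 × 2 = 60
  M2->Smelter3: 85 × 11 = 935
  M3->Smelter1: 60 × 8 = 480
Total = 1440 + 35 + 60 + 935 + 480 = 2950.

2950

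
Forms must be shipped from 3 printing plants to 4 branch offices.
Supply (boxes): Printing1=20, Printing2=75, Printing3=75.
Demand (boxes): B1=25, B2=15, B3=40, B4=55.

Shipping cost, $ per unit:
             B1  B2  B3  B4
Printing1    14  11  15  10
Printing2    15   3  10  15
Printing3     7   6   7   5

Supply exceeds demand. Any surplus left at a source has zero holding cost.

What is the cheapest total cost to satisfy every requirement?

920

One minimum-cost allocation:
  Printing1->B4: 5 boxes
  Printing2->B2: 15 boxes
  Printing2->B3: 40 boxes
  Printing3->B1: 25 boxes
  Printing3->B4: 50 boxes
Total cost = $920.
(Supply check: Printing1 ships 5; Printing2 ships 55; Printing3 ships 75.)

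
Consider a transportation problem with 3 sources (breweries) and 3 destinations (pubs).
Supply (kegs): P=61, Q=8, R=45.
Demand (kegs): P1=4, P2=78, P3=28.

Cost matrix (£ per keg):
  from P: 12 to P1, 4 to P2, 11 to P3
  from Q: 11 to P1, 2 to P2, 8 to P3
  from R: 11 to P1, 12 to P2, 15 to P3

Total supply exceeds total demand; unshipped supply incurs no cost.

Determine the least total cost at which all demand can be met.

A cheapest plan:
  P–P2: 61 × £4 = £244
  Q–P2: 8 × £2 = £16
  R–P1: 4 × £11 = £44
  R–P2: 9 × £12 = £108
  R–P3: 28 × £15 = £420
Total = 244 + 16 + 44 + 108 + 420 = £832.

832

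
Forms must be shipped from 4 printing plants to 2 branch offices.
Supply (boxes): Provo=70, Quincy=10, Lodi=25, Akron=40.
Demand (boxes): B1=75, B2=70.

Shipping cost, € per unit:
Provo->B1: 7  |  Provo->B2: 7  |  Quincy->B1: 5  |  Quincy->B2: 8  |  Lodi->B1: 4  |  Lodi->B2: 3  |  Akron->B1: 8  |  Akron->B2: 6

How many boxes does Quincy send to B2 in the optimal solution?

Optimal shipments:
  Provo to B1: 65 × €7 = €455
  Provo to B2: 5 × €7 = €35
  Quincy to B1: 10 × €5 = €50
  Lodi to B2: 25 × €3 = €75
  Akron to B2: 40 × €6 = €240
Total cost = €855.
The route Quincy→B2 is not used.

0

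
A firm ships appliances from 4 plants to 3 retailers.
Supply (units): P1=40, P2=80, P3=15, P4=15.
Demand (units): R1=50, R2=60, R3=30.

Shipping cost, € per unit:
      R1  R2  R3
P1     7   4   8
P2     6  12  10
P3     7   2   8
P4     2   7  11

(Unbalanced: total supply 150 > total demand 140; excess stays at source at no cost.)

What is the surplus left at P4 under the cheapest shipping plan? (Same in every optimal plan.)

Minimum-cost shipments:
  P1→R2: 40 units
  P2→R1: 40 units
  P2→R3: 30 units
  P3→R2: 15 units
  P4→R1: 10 units
  P4→R2: 5 units
Total cost = €785.
P4 ships 15 of its 15, leaving 0.

0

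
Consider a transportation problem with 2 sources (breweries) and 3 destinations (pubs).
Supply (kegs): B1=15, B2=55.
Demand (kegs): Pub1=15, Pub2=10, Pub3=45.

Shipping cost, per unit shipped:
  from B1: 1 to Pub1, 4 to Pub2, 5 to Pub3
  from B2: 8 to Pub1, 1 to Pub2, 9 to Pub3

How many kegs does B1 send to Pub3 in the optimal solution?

0

The minimum-cost plan:
  B1→Pub1: 15 kegs
  B2→Pub2: 10 kegs
  B2→Pub3: 45 kegs
Total cost = 430.
The route B1→Pub3 is not used.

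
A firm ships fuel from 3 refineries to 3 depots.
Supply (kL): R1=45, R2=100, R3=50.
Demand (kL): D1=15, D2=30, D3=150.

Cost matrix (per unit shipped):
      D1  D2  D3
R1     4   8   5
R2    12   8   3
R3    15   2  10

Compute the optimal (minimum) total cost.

770

One minimum-cost allocation:
  R1–D1: 15 × 4 = 60
  R1–D3: 30 × 5 = 150
  R2–D3: 100 × 3 = 300
  R3–D2: 30 × 2 = 60
  R3–D3: 20 × 10 = 200
Total = 60 + 150 + 300 + 60 + 200 = 770.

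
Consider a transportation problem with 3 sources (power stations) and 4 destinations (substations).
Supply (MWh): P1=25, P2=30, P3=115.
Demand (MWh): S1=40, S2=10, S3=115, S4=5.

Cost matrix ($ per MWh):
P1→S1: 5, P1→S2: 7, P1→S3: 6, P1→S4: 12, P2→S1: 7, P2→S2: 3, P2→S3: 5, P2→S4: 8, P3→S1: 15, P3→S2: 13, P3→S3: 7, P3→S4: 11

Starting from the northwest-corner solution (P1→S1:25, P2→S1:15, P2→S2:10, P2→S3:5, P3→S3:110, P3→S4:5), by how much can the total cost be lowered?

5

Current plan cost = 25·5 + 15·7 + 10·3 + 5·5 + 110·7 + 5·11 = $1110.
Optimal plan:
  P1→S1: 25 × $5 = $125
  P2→S1: 15 × $7 = $105
  P2→S2: 10 × $3 = $30
  P2→S4: 5 × $8 = $40
  P3→S3: 115 × $7 = $805
Optimal cost = $1105.
Saving = 1110 − 1105 = $5.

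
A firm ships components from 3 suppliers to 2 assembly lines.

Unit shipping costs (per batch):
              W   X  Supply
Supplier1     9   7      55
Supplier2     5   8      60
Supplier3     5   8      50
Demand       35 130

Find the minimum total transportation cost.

1160

One minimum-cost allocation:
  Supplier1→X: 55 batches
  Supplier2→W: 35 batches
  Supplier2→X: 25 batches
  Supplier3→X: 50 batches
Total cost = 1160.
(Supply check: Supplier1 ships 55; Supplier2 ships 60; Supplier3 ships 50.)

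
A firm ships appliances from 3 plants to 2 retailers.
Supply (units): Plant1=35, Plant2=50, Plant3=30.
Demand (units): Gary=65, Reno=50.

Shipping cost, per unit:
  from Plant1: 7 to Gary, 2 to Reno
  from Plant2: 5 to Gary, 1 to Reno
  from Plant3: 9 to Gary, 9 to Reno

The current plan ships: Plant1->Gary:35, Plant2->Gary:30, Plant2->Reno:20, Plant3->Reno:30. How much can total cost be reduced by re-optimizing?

Current plan cost = 35·7 + 30·5 + 20·1 + 30·9 = 685.
Optimal plan:
  Plant1->Reno: 35 units
  Plant2->Gary: 35 units
  Plant2->Reno: 15 units
  Plant3->Gary: 30 units
Optimal cost = 530.
Saving = 685 − 530 = 155.

155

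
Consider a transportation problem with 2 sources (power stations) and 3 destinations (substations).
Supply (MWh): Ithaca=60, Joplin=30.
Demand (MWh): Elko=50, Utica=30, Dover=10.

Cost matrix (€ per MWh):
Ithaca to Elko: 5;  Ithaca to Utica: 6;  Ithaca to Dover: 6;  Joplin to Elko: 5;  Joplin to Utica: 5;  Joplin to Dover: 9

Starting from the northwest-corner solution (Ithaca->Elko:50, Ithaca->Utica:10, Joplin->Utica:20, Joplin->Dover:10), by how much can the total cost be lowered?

Current plan cost = 50·5 + 10·6 + 20·5 + 10·9 = €500.
Optimal plan:
  Ithaca–Elko: 50 × €5 = €250
  Ithaca–Dover: 10 × €6 = €60
  Joplin–Utica: 30 × €5 = €150
Optimal cost = €460.
Saving = 500 − 460 = €40.

40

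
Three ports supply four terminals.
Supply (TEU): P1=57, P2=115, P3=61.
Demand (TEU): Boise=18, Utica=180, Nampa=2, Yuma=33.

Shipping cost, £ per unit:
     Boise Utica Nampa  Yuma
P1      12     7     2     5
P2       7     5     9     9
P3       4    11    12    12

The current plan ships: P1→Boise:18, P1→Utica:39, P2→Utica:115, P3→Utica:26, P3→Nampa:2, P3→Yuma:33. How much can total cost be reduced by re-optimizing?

327

Current plan cost = 18·12 + 39·7 + 115·5 + 26·11 + 2·12 + 33·12 = £1770.
Optimal plan:
  P1 to Utica: 22 × £7 = £154
  P1 to Nampa: 2 × £2 = £4
  P1 to Yuma: 33 × £5 = £165
  P2 to Utica: 115 × £5 = £575
  P3 to Boise: 18 × £4 = £72
  P3 to Utica: 43 × £11 = £473
Optimal cost = £1443.
Saving = 1770 − 1443 = £327.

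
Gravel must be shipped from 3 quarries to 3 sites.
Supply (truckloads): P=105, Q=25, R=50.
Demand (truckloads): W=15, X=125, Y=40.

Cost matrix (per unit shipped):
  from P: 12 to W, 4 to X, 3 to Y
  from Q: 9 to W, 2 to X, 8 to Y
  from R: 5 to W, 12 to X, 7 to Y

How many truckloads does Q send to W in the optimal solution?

0

Solving gives:
  P–X: 100 × 4 = 400
  P–Y: 5 × 3 = 15
  Q–X: 25 × 2 = 50
  R–W: 15 × 5 = 75
  R–Y: 35 × 7 = 245
Total cost = 785.
The route Q→W is not used.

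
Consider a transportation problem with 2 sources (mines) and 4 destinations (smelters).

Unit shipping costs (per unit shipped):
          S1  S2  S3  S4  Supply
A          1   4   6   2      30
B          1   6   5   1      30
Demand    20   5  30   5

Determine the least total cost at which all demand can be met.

200

Optimal allocation:
  A→S1: 20 tons
  A→S2: 5 tons
  A→S4: 5 tons
  B→S3: 30 tons
Total cost = 200.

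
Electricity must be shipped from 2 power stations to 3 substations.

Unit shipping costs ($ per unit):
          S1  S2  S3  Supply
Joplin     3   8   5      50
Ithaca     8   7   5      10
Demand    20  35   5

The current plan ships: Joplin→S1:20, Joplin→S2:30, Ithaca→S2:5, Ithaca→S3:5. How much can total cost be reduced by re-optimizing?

Current plan cost = 20·3 + 30·8 + 5·7 + 5·5 = $360.
Optimal plan:
  Joplin–S1: 20 × $3 = $60
  Joplin–S2: 25 × $8 = $200
  Joplin–S3: 5 × $5 = $25
  Ithaca–S2: 10 × $7 = $70
Optimal cost = $355.
Saving = 360 − 355 = $5.

5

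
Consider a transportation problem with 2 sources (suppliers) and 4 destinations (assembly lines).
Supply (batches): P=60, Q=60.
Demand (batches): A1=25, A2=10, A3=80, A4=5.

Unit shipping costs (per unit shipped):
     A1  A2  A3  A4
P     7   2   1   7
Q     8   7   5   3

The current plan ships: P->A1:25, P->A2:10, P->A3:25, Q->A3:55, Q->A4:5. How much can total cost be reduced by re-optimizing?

Current plan cost = 25·7 + 10·2 + 25·1 + 55·5 + 5·3 = 510.
Optimal plan:
  P–A2: 10 × 2 = 20
  P–A3: 50 × 1 = 50
  Q–A1: 25 × 8 = 200
  Q–A3: 30 × 5 = 150
  Q–A4: 5 × 3 = 15
Optimal cost = 435.
Saving = 510 − 435 = 75.

75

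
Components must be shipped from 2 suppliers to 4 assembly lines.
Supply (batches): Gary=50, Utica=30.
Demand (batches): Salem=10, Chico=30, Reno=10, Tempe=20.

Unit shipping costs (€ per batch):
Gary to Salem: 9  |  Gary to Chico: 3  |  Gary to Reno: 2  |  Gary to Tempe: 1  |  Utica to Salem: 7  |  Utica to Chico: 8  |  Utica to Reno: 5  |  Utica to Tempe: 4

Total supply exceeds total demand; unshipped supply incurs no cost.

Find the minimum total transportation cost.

Optimal allocation:
  Gary→Chico: 30 batches
  Gary→Reno: 10 batches
  Gary→Tempe: 10 batches
  Utica→Salem: 10 batches
  Utica→Tempe: 10 batches
Total cost = €230.

230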